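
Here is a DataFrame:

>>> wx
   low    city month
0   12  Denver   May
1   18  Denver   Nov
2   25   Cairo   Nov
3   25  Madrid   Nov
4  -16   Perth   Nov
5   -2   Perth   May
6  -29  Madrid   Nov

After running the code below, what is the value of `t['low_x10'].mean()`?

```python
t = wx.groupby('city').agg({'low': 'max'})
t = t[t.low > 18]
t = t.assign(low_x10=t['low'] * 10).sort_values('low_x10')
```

250.0

group by city, max of low:
        low
city       
Cairo    25
Denver   18
Madrid   25
Perth    -2
filter rows where low > 18:
        low
city       
Cairo    25
Madrid   25
add column low_x10 = t['low'] * 10:
        low  low_x10
city                
Cairo    25      250
Madrid   25      250
sort by low_x10:
        low  low_x10
city                
Cairo    25      250
Madrid   25      250
Reading off the mean of column 'low_x10', we get 250.0.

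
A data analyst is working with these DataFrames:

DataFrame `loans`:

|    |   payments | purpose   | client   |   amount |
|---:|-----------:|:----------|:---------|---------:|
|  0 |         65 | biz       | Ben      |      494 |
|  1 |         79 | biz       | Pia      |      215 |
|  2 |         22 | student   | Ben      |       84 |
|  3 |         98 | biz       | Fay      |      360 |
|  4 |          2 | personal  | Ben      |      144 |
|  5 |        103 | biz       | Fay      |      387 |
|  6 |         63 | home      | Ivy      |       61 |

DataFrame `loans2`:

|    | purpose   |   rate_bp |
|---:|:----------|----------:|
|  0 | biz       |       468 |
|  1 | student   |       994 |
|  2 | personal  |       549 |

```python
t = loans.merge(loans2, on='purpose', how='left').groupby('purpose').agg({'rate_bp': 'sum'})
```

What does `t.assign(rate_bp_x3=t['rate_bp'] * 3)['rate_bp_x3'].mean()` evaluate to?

merge on 'purpose' (how='left') → 7 rows:
   payments   purpose client  amount  rate_bp
0        65       biz    Ben     494    468.0
1        79       biz    Pia     215    468.0
2        22   student    Ben      84    994.0
3        98       biz    Fay     360    468.0
4         2  personal    Ben     144    549.0
5       103       biz    Fay     387    468.0
6        63      home    Ivy      61      NaN
group by purpose, sum of rate_bp:
          rate_bp
purpose          
biz        1872.0
home          0.0
personal    549.0
student     994.0
add column rate_bp_x3 = t['rate_bp'] * 3:
          rate_bp  rate_bp_x3
purpose                      
biz        1872.0      5616.0
home          0.0         0.0
personal    549.0      1647.0
student     994.0      2982.0
Taking the mean of column 'rate_bp_x3' gives 2561.25.

2561.25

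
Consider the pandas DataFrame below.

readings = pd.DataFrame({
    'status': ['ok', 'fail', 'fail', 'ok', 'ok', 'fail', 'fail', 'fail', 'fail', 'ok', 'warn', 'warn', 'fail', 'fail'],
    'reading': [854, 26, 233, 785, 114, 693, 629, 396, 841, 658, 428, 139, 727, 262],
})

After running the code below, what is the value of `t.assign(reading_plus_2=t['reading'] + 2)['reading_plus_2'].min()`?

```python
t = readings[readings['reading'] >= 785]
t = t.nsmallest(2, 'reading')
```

filter rows where reading >= 785:
  status  reading
0     ok      854
3     ok      785
8   fail      841
take 2 rows with smallest reading:
  status  reading
3     ok      785
8   fail      841
add column reading_plus_2 = t['reading'] + 2:
  status  reading  reading_plus_2
3     ok      785             787
8   fail      841             843
Reading off the min of column 'reading_plus_2', we get 787.

787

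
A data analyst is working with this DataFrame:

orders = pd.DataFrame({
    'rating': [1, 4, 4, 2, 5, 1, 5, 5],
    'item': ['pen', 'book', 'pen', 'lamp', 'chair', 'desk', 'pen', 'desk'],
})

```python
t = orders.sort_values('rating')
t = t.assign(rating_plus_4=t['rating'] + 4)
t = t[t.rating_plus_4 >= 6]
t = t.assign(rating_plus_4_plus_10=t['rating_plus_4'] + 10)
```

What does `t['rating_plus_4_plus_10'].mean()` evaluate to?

18.1666666667

sort by rating:
   rating   item
0       1    pen
5       1   desk
3       2   lamp
1       4   book
2       4    pen
4       5  chair
6       5    pen
7       5   desk
add column rating_plus_4 = t['rating'] + 4:
   rating   item  rating_plus_4
0       1    pen              5
5       1   desk              5
3       2   lamp              6
1       4   book              8
2       4    pen              8
4       5  chair              9
6       5    pen              9
7       5   desk              9
filter rows where rating_plus_4 >= 6:
   rating   item  rating_plus_4
3       2   lamp              6
1       4   book              8
2       4    pen              8
4       5  chair              9
6       5    pen              9
7       5   desk              9
add column rating_plus_4_plus_10 = t['rating_plus_4'] + 10:
   rating   item  rating_plus_4  rating_plus_4_plus_10
3       2   lamp              6                     16
1       4   book              8                     18
2       4    pen              8                     18
4       5  chair              9                     19
6       5    pen              9                     19
7       5   desk              9                     19
Then the mean of column 'rating_plus_4_plus_10': 18.1666666667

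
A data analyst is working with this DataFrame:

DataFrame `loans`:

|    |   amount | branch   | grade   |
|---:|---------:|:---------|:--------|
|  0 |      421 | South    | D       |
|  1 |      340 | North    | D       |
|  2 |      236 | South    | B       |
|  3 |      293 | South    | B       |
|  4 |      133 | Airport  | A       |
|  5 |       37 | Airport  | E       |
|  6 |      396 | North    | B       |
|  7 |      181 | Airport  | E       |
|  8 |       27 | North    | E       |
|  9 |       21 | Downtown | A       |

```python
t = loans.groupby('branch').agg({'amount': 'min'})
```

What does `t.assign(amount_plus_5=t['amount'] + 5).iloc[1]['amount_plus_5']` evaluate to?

26

group by branch, min of amount:
          amount
branch          
Airport       37
Downtown      21
North         27
South        236
add column amount_plus_5 = t['amount'] + 5:
          amount  amount_plus_5
branch                         
Airport       37             42
Downtown      21             26
North         27             32
South        236            241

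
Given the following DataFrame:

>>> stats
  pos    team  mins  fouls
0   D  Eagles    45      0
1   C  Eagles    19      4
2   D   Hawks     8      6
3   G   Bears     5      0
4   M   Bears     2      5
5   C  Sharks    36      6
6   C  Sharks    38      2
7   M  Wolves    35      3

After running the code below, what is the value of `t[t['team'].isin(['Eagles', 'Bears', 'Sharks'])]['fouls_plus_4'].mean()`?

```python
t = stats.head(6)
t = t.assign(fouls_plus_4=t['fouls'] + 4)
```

7.0

take first 6 rows:
  pos    team  mins  fouls
0   D  Eagles    45      0
1   C  Eagles    19      4
2   D   Hawks     8      6
3   G   Bears     5      0
4   M   Bears     2      5
5   C  Sharks    36      6
add column fouls_plus_4 = t['fouls'] + 4:
  pos    team  mins  fouls  fouls_plus_4
0   D  Eagles    45      0             4
1   C  Eagles    19      4             8
2   D   Hawks     8      6            10
3   G   Bears     5      0             4
4   M   Bears     2      5             9
5   C  Sharks    36      6            10
filter rows where team in ['Eagles', 'Bears', 'Sharks']:
  pos    team  mins  fouls  fouls_plus_4
0   D  Eagles    45      0             4
1   C  Eagles    19      4             8
3   G   Bears     5      0             4
4   M   Bears     2      5             9
5   C  Sharks    36      6            10
So mean() = 7.0.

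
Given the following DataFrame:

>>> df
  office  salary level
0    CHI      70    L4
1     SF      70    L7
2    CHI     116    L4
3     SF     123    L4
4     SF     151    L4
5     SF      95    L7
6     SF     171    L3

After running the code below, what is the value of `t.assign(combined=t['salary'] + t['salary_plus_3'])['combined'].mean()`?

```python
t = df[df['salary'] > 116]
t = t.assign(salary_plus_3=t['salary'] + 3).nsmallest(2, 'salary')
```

filter rows where salary > 116:
  office  salary level
3     SF     123    L4
4     SF     151    L4
6     SF     171    L3
add column salary_plus_3 = t['salary'] + 3:
  office  salary level  salary_plus_3
3     SF     123    L4            126
4     SF     151    L4            154
6     SF     171    L3            174
take 2 rows with smallest salary:
  office  salary level  salary_plus_3
3     SF     123    L4            126
4     SF     151    L4            154
add column combined = t['salary'] + t['salary_plus_3']:
  office  salary level  salary_plus_3  combined
3     SF     123    L4            126       249
4     SF     151    L4            154       305
Hence 277.0.

277.0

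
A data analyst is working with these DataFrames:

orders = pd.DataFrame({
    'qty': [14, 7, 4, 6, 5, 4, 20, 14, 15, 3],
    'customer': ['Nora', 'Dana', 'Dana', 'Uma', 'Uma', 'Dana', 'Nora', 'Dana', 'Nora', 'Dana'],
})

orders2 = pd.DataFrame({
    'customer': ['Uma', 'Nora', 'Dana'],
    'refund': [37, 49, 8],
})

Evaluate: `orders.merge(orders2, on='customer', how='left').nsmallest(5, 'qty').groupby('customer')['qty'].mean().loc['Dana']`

merge on 'customer' (how='left') → 10 rows:
   qty customer  refund
0   14     Nora      49
1    7     Dana       8
2    4     Dana       8
3    6      Uma      37
4    5      Uma      37
5    4     Dana       8
6   20     Nora      49
7   14     Dana       8
8   15     Nora      49
9    3     Dana       8
take 5 rows with smallest qty:
   qty customer  refund
9    3     Dana       8
2    4     Dana       8
5    4     Dana       8
4    5      Uma      37
3    6      Uma      37
group by customer, mean of qty:
customer
Dana    3.666667
Uma     5.500000
Name: qty, dtype: float64
value at index 'Dana' → 3.66666666667

3.66666666667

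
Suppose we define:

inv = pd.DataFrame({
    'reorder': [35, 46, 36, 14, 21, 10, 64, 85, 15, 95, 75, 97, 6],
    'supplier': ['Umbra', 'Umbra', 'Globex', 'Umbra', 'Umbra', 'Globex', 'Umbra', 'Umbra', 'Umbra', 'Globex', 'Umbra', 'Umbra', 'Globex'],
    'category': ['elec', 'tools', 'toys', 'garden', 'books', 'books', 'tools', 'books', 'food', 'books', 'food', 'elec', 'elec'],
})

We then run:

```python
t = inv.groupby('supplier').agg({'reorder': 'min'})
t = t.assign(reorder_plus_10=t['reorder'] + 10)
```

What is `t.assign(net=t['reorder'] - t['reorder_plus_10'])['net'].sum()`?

group by supplier, min of reorder:
          reorder
supplier         
Globex          6
Umbra          14
add column reorder_plus_10 = t['reorder'] + 10:
          reorder  reorder_plus_10
supplier                          
Globex          6               16
Umbra          14               24
add column net = t['reorder'] - t['reorder_plus_10']:
          reorder  reorder_plus_10  net
supplier                               
Globex          6               16  -10
Umbra          14               24  -10

-20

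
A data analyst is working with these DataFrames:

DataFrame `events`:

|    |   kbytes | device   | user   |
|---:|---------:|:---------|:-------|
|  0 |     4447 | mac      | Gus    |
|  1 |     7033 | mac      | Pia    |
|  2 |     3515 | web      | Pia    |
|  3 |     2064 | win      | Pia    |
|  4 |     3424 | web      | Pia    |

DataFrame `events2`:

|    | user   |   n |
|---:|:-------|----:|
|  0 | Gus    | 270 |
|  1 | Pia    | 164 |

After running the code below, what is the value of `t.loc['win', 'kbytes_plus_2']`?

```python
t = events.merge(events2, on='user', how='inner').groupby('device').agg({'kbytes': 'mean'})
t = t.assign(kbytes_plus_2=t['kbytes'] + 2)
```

merge on 'user' (how='inner') → 5 rows:
   kbytes device user    n
0    4447    mac  Gus  270
1    7033    mac  Pia  164
2    3515    web  Pia  164
3    2064    win  Pia  164
4    3424    web  Pia  164
group by device, mean of kbytes:
        kbytes
device        
mac     5740.0
web     3469.5
win     2064.0
add column kbytes_plus_2 = t['kbytes'] + 2:
        kbytes  kbytes_plus_2
device                       
mac     5740.0         5742.0
web     3469.5         3471.5
win     2064.0         2066.0
So loc['win', 'kbytes_plus_2'] = 2066.0.

2066.0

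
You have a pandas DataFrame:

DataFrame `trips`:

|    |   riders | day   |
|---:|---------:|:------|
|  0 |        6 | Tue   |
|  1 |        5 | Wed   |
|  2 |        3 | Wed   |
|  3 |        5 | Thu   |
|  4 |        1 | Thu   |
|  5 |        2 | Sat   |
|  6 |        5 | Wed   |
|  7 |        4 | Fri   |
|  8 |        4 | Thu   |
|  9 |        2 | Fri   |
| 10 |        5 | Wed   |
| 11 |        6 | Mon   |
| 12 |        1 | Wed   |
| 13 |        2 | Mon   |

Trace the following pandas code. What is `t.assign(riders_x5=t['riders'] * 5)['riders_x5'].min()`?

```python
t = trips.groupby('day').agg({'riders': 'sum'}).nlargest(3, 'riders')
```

group by day, sum of riders:
     riders
day        
Fri       6
Mon       8
Sat       2
Thu      10
Tue       6
Wed      19
take 3 rows with largest riders:
     riders
day        
Wed      19
Thu      10
Mon       8
add column riders_x5 = t['riders'] * 5:
     riders  riders_x5
day                   
Wed      19         95
Thu      10         50
Mon       8         40
Taking the min of column 'riders_x5' gives 40.

40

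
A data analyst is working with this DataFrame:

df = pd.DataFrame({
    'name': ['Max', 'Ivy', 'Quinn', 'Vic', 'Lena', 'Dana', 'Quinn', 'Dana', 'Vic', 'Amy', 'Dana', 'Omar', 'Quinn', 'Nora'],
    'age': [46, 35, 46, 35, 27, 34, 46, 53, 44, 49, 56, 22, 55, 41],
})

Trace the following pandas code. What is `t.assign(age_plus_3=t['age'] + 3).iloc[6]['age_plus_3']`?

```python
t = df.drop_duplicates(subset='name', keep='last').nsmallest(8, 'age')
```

drop duplicate name (keep=last):
     name  age
0     Max   46
1     Ivy   35
4    Lena   27
8     Vic   44
9     Amy   49
10   Dana   56
11   Omar   22
12  Quinn   55
13   Nora   41
take 8 rows with smallest age:
     name  age
11   Omar   22
4    Lena   27
1     Ivy   35
13   Nora   41
8     Vic   44
0     Max   46
9     Amy   49
12  Quinn   55
add column age_plus_3 = t['age'] + 3:
     name  age  age_plus_3
11   Omar   22          25
4    Lena   27          30
1     Ivy   35          38
13   Nora   41          44
8     Vic   44          47
0     Max   46          49
9     Amy   49          52
12  Quinn   55          58
Hence 52.

52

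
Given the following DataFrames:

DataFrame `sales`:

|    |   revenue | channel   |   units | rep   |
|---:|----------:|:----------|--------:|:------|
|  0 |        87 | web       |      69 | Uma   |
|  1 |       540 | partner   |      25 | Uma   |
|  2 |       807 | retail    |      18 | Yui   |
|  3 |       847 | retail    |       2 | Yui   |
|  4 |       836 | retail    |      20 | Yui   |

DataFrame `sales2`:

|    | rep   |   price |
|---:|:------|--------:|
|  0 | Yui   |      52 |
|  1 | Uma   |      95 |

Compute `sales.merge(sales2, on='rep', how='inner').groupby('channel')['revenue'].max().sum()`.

1474

merge on 'rep' (how='inner') → 5 rows:
   revenue  channel  units  rep  price
0       87      web     69  Uma     95
1      540  partner     25  Uma     95
2      807   retail     18  Yui     52
3      847   retail      2  Yui     52
4      836   retail     20  Yui     52
group by channel, max of revenue:
channel
partner    540
retail     847
web         87
Name: revenue, dtype: int64
So sum() = 1474.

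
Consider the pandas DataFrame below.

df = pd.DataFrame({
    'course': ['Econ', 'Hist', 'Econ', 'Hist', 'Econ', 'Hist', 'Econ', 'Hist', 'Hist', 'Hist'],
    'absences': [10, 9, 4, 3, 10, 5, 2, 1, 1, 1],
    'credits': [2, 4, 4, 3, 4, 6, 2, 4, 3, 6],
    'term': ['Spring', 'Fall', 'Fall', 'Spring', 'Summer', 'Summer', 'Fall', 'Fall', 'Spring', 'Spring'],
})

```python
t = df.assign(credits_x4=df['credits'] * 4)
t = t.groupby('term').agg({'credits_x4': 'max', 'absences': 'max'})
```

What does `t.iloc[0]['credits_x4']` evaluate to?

add column credits_x4 = df['credits'] * 4:
  course  absences  credits    term  credits_x4
0   Econ        10        2  Spring           8
1   Hist         9        4    Fall          16
2   Econ         4        4    Fall          16
3   Hist         3        3  Spring          12
4   Econ        10        4  Summer          16
5   Hist         5        6  Summer          24
6   Econ         2        2    Fall           8
7   Hist         1        4    Fall          16
8   Hist         1        3  Spring          12
9   Hist         1        6  Spring          24
group by term: max(credits_x4), max(absences):
        credits_x4  absences
term                        
Fall            16         9
Spring          24        10
Summer          24        10
So iloc[0]['credits_x4'] = 16.

16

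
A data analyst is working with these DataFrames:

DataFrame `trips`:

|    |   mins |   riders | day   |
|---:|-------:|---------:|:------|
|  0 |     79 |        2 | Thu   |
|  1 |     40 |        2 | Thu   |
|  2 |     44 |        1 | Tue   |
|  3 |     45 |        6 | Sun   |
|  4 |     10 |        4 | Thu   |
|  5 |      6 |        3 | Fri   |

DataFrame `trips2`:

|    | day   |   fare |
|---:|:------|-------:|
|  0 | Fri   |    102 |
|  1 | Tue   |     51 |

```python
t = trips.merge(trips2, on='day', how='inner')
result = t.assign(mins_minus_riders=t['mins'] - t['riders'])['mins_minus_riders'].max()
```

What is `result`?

43

merge on 'day' (how='inner') → 2 rows:
   mins  riders  day  fare
0    44       1  Tue    51
1     6       3  Fri   102
add column mins_minus_riders = t['mins'] - t['riders']:
   mins  riders  day  fare  mins_minus_riders
0    44       1  Tue    51                 43
1     6       3  Fri   102                  3
max of column 'mins_minus_riders' → 43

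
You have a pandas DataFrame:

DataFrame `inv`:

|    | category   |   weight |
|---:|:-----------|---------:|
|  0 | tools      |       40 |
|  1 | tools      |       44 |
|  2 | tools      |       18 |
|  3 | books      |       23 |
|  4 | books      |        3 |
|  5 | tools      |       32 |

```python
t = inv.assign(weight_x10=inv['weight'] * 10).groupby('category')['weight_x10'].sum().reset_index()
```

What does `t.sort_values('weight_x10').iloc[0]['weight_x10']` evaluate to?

260

add column weight_x10 = inv['weight'] * 10:
  category  weight  weight_x10
0    tools      40         400
1    tools      44         440
2    tools      18         180
3    books      23         230
4    books       3          30
5    tools      32         320
group by category, sum of weight_x10:
category
books     260
tools    1340
Name: weight_x10, dtype: int64
reset_index():
  category  weight_x10
0    books         260
1    tools        1340
sort by weight_x10:
  category  weight_x10
0    books         260
1    tools        1340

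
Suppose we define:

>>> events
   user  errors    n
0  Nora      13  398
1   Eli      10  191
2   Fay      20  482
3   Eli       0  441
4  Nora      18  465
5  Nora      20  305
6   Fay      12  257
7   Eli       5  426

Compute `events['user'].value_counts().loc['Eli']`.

value_counts of user:
user
Nora    3
Eli     3
Fay     2
Name: count, dtype: int64
Reading off the value at index 'Eli', we get 3.

3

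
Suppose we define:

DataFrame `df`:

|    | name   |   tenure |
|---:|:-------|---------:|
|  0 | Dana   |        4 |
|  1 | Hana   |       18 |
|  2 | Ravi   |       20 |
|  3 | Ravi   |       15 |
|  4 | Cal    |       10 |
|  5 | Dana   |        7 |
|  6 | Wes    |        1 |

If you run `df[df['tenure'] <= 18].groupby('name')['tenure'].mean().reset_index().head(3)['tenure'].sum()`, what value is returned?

filter rows where tenure <= 18:
   name  tenure
0  Dana       4
1  Hana      18
3  Ravi      15
4   Cal      10
5  Dana       7
6   Wes       1
group by name, mean of tenure:
name
Cal     10.0
Dana     5.5
Hana    18.0
Ravi    15.0
Wes      1.0
Name: tenure, dtype: float64
reset_index():
   name  tenure
0   Cal    10.0
1  Dana     5.5
2  Hana    18.0
3  Ravi    15.0
4   Wes     1.0
take first 3 rows:
   name  tenure
0   Cal    10.0
1  Dana     5.5
2  Hana    18.0
Taking the sum of column 'tenure' gives 33.5.

33.5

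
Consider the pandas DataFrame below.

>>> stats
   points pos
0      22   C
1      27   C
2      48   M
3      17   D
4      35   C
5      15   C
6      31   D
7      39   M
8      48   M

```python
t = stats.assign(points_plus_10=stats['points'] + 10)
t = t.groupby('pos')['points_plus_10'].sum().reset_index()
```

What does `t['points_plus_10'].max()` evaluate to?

add column points_plus_10 = stats['points'] + 10:
   points pos  points_plus_10
0      22   C              32
1      27   C              37
2      48   M              58
3      17   D              27
4      35   C              45
5      15   C              25
6      31   D              41
7      39   M              49
8      48   M              58
group by pos, sum of points_plus_10:
pos
C    139
D     68
M    165
Name: points_plus_10, dtype: int64
reset_index():
  pos  points_plus_10
0   C             139
1   D              68
2   M             165
Then the max of column 'points_plus_10': 165

165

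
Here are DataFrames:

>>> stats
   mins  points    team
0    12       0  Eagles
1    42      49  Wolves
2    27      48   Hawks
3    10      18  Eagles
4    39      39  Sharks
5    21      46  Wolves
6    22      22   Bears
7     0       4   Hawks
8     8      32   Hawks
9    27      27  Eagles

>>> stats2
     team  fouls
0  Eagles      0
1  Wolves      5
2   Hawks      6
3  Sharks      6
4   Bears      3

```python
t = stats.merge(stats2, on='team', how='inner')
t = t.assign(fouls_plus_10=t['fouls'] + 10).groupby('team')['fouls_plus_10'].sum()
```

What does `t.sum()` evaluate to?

137

merge on 'team' (how='inner') → 10 rows:
   mins  points    team  fouls
0    12       0  Eagles      0
1    42      49  Wolves      5
2    27      48   Hawks      6
3    10      18  Eagles      0
4    39      39  Sharks      6
5    21      46  Wolves      5
6    22      22   Bears      3
7     0       4   Hawks      6
8     8      32   Hawks      6
9    27      27  Eagles      0
add column fouls_plus_10 = t['fouls'] + 10:
   mins  points    team  fouls  fouls_plus_10
0    12       0  Eagles      0             10
1    42      49  Wolves      5             15
2    27      48   Hawks      6             16
3    10      18  Eagles      0             10
4    39      39  Sharks      6             16
5    21      46  Wolves      5             15
6    22      22   Bears      3             13
7     0       4   Hawks      6             16
8     8      32   Hawks      6             16
9    27      27  Eagles      0             10
group by team, sum of fouls_plus_10:
team
Bears     13
Eagles    30
Hawks     48
Sharks    16
Wolves    30
Name: fouls_plus_10, dtype: int64
Hence 137.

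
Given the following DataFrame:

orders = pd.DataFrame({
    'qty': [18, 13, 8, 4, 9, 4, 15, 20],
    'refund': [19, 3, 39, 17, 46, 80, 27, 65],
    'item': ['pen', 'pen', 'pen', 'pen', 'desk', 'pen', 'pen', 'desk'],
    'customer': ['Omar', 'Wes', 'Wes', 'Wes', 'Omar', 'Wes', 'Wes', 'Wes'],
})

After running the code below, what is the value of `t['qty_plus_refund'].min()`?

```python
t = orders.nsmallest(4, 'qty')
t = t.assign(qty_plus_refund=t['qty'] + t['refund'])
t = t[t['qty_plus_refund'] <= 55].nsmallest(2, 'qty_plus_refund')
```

21

take 4 rows with smallest qty:
   qty  refund  item customer
3    4      17   pen      Wes
5    4      80   pen      Wes
2    8      39   pen      Wes
4    9      46  desk     Omar
add column qty_plus_refund = t['qty'] + t['refund']:
   qty  refund  item customer  qty_plus_refund
3    4      17   pen      Wes               21
5    4      80   pen      Wes               84
2    8      39   pen      Wes               47
4    9      46  desk     Omar               55
filter rows where qty_plus_refund <= 55:
   qty  refund  item customer  qty_plus_refund
3    4      17   pen      Wes               21
2    8      39   pen      Wes               47
4    9      46  desk     Omar               55
take 2 rows with smallest qty_plus_refund:
   qty  refund item customer  qty_plus_refund
3    4      17  pen      Wes               21
2    8      39  pen      Wes               47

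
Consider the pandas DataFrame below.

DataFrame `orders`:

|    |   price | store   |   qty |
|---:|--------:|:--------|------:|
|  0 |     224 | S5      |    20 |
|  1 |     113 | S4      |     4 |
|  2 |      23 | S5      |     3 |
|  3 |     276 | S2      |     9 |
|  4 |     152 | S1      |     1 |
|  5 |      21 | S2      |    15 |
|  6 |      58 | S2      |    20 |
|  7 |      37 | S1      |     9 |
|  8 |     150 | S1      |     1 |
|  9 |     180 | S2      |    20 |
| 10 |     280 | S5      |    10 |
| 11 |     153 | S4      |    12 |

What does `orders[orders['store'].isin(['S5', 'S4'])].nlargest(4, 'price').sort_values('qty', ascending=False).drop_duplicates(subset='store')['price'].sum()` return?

filter rows where store in ['S5', 'S4']:
    price store  qty
0     224    S5   20
1     113    S4    4
2      23    S5    3
10    280    S5   10
11    153    S4   12
take 4 rows with largest price:
    price store  qty
10    280    S5   10
0     224    S5   20
11    153    S4   12
1     113    S4    4
sort by qty descending:
    price store  qty
0     224    S5   20
11    153    S4   12
10    280    S5   10
1     113    S4    4
drop duplicate store (keep=first):
    price store  qty
0     224    S5   20
11    153    S4   12
Taking the sum of column 'price' gives 377.

377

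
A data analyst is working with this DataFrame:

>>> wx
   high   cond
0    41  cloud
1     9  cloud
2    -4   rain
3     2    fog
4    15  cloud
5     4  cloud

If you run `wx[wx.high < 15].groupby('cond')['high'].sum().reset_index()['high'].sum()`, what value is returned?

filter rows where high < 15:
   high   cond
1     9  cloud
2    -4   rain
3     2    fog
5     4  cloud
group by cond, sum of high:
cond
cloud    13
fog       2
rain     -4
Name: high, dtype: int64
reset_index():
    cond  high
0  cloud    13
1    fog     2
2   rain    -4
Reading off the sum of column 'high', we get 11.

11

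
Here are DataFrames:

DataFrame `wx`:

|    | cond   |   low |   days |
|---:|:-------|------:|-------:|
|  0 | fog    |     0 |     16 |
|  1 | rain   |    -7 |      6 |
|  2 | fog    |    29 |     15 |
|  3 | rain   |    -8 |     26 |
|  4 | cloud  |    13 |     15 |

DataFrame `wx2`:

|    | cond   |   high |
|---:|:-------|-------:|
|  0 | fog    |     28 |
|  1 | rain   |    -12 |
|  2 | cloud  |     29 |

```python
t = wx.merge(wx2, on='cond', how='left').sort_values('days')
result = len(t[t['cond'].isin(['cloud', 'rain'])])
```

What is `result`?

merge on 'cond' (how='left') → 5 rows:
    cond  low  days  high
0    fog    0    16    28
1   rain   -7     6   -12
2    fog   29    15    28
3   rain   -8    26   -12
4  cloud   13    15    29
sort by days:
    cond  low  days  high
1   rain   -7     6   -12
2    fog   29    15    28
4  cloud   13    15    29
0    fog    0    16    28
3   rain   -8    26   -12
filter rows where cond in ['cloud', 'rain']:
    cond  low  days  high
1   rain   -7     6   -12
4  cloud   13    15    29
3   rain   -8    26   -12

3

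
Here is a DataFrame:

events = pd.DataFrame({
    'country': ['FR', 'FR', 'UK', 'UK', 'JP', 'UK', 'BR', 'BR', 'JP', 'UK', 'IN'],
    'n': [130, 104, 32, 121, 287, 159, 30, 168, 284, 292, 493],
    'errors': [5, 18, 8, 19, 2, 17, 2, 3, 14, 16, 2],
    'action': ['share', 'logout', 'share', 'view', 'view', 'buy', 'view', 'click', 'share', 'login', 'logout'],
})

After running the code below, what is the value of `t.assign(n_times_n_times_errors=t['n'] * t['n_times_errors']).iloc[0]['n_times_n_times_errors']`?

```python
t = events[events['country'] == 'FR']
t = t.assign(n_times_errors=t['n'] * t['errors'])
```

84500

filter rows where country == 'FR':
  country    n  errors  action
0      FR  130       5   share
1      FR  104      18  logout
add column n_times_errors = t['n'] * t['errors']:
  country    n  errors  action  n_times_errors
0      FR  130       5   share             650
1      FR  104      18  logout            1872
add column n_times_n_times_errors = t['n'] * t['n_times_errors']:
  country    n  errors  action  n_times_errors  n_times_n_times_errors
0      FR  130       5   share             650                   84500
1      FR  104      18  logout            1872                  194688
Then the value at position 0, column 'n_times_n_times_errors': 84500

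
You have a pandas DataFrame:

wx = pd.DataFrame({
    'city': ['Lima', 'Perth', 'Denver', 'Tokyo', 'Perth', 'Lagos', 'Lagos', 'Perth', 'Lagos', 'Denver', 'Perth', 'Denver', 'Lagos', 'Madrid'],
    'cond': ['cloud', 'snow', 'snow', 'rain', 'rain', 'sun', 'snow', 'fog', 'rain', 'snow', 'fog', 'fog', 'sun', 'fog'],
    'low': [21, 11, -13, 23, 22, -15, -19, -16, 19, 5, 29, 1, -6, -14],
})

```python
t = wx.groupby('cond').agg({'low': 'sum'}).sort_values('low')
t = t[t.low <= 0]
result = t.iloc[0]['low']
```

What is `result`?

-21

group by cond, sum of low:
       low
cond      
cloud   21
fog      0
rain    64
snow   -16
sun    -21
sort by low:
       low
cond      
sun    -21
snow   -16
fog      0
cloud   21
rain    64
filter rows where low <= 0:
      low
cond     
sun   -21
snow  -16
fog     0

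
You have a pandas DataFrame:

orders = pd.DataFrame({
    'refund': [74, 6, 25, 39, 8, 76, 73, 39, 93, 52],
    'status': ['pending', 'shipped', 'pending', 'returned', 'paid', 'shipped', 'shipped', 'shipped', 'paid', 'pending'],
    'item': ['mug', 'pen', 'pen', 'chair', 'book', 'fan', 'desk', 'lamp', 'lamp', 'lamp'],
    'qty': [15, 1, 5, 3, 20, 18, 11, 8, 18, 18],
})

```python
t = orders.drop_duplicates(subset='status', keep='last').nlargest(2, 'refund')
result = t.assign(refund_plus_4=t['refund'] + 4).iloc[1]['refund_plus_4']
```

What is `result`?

drop duplicate status (keep=last):
   refund    status   item  qty
3      39  returned  chair    3
7      39   shipped   lamp    8
8      93      paid   lamp   18
9      52   pending   lamp   18
take 2 rows with largest refund:
   refund   status  item  qty
8      93     paid  lamp   18
9      52  pending  lamp   18
add column refund_plus_4 = t['refund'] + 4:
   refund   status  item  qty  refund_plus_4
8      93     paid  lamp   18             97
9      52  pending  lamp   18             56
Finally, value at position 1, column 'refund_plus_4' = 56.

56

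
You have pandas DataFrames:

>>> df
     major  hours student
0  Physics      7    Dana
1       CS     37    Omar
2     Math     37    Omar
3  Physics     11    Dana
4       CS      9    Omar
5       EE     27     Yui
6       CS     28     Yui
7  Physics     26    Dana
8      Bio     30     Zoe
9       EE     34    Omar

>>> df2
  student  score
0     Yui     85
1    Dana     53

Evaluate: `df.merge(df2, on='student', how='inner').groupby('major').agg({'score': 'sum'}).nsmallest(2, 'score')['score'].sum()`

170

merge on 'student' (how='inner') → 5 rows:
     major  hours student  score
0  Physics      7    Dana     53
1  Physics     11    Dana     53
2       EE     27     Yui     85
3       CS     28     Yui     85
4  Physics     26    Dana     53
group by major, sum of score:
         score
major         
CS          85
EE          85
Physics    159
take 2 rows with smallest score:
       score
major       
CS        85
EE        85
Taking the sum of column 'score' gives 170.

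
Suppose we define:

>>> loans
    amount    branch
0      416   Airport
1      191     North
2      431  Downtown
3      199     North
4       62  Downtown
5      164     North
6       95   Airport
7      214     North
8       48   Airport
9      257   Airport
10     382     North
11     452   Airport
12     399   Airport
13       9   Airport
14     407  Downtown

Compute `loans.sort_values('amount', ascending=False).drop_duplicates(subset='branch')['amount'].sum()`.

1265

sort by amount descending:
    amount    branch
11     452   Airport
2      431  Downtown
0      416   Airport
14     407  Downtown
12     399   Airport
10     382     North
9      257   Airport
7      214     North
3      199     North
1      191     North
5      164     North
6       95   Airport
4       62  Downtown
8       48   Airport
13       9   Airport
drop duplicate branch (keep=first):
    amount    branch
11     452   Airport
2      431  Downtown
10     382     North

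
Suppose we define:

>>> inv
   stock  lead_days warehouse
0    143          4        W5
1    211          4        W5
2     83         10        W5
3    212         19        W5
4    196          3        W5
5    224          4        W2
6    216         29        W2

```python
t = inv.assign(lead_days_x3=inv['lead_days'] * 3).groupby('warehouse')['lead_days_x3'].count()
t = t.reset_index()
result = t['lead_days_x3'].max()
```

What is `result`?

add column lead_days_x3 = inv['lead_days'] * 3:
   stock  lead_days warehouse  lead_days_x3
0    143          4        W5            12
1    211          4        W5            12
2     83         10        W5            30
3    212         19        W5            57
4    196          3        W5             9
5    224          4        W2            12
6    216         29        W2            87
group by warehouse, count of lead_days_x3:
warehouse
W2    2
W5    5
Name: lead_days_x3, dtype: int64
reset_index():
  warehouse  lead_days_x3
0        W2             2
1        W5             5

5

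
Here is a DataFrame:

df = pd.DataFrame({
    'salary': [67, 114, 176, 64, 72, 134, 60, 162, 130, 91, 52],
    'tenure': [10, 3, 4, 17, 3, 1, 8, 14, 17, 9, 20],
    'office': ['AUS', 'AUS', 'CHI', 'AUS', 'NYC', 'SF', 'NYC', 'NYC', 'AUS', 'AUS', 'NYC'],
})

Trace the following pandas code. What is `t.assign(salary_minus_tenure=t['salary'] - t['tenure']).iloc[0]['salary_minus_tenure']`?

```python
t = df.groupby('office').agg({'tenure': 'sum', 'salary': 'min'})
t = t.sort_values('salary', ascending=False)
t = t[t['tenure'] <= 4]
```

172

group by office: sum(tenure), min(salary):
        tenure  salary
office                
AUS         56      64
CHI          4     176
NYC         45      52
SF           1     134
sort by salary descending:
        tenure  salary
office                
CHI          4     176
SF           1     134
AUS         56      64
NYC         45      52
filter rows where tenure <= 4:
        tenure  salary
office                
CHI          4     176
SF           1     134
add column salary_minus_tenure = t['salary'] - t['tenure']:
        tenure  salary  salary_minus_tenure
office                                     
CHI          4     176                  172
SF           1     134                  133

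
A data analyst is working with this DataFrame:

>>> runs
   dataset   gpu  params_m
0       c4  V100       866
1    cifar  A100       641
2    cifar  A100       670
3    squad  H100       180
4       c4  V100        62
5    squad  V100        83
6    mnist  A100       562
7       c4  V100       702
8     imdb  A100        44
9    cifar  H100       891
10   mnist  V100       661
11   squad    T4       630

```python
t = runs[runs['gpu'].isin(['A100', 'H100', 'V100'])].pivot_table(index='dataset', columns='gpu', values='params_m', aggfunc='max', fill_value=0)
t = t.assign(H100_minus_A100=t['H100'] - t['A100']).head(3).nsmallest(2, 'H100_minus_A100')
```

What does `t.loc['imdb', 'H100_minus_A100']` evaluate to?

filter rows where gpu in ['A100', 'H100', 'V100']:
   dataset   gpu  params_m
0       c4  V100       866
1    cifar  A100       641
2    cifar  A100       670
3    squad  H100       180
4       c4  V100        62
5    squad  V100        83
6    mnist  A100       562
7       c4  V100       702
8     imdb  A100        44
9    cifar  H100       891
10   mnist  V100       661
pivot: rows=dataset, cols=gpu, max(params_m):
gpu      A100  H100  V100
dataset                  
c4          0     0   866
cifar     670   891     0
imdb       44     0     0
mnist     562     0   661
squad       0   180    83
add column H100_minus_A100 = t['H100'] - t['A100']:
gpu      A100  H100  V100  H100_minus_A100
dataset                                   
c4          0     0   866                0
cifar     670   891     0              221
imdb       44     0     0              -44
mnist     562     0   661             -562
squad       0   180    83              180
take first 3 rows:
gpu      A100  H100  V100  H100_minus_A100
dataset                                   
c4          0     0   866                0
cifar     670   891     0              221
imdb       44     0     0              -44
take 2 rows with smallest H100_minus_A100:
gpu      A100  H100  V100  H100_minus_A100
dataset                                   
imdb       44     0     0              -44
c4          0     0   866                0
Reading off the value at row 'imdb', column 'H100_minus_A100', we get -44.

-44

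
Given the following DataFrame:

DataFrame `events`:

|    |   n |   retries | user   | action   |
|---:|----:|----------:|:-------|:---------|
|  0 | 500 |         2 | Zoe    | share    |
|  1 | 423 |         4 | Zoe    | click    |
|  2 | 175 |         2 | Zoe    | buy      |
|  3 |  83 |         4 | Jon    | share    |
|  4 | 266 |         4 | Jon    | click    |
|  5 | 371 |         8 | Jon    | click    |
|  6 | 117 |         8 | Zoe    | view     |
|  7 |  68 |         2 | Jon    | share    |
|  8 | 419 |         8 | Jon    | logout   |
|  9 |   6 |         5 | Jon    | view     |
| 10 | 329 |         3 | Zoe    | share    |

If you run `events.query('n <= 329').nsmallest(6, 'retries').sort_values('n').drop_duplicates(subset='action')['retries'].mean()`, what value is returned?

3.25

filter rows where n <= 329:
      n  retries user action
2   175        2  Zoe    buy
3    83        4  Jon  share
4   266        4  Jon  click
6   117        8  Zoe   view
7    68        2  Jon  share
9     6        5  Jon   view
10  329        3  Zoe  share
take 6 rows with smallest retries:
      n  retries user action
2   175        2  Zoe    buy
7    68        2  Jon  share
10  329        3  Zoe  share
3    83        4  Jon  share
4   266        4  Jon  click
9     6        5  Jon   view
sort by n:
      n  retries user action
9     6        5  Jon   view
7    68        2  Jon  share
3    83        4  Jon  share
2   175        2  Zoe    buy
4   266        4  Jon  click
10  329        3  Zoe  share
drop duplicate action (keep=first):
     n  retries user action
9    6        5  Jon   view
7   68        2  Jon  share
2  175        2  Zoe    buy
4  266        4  Jon  click
Hence 3.25.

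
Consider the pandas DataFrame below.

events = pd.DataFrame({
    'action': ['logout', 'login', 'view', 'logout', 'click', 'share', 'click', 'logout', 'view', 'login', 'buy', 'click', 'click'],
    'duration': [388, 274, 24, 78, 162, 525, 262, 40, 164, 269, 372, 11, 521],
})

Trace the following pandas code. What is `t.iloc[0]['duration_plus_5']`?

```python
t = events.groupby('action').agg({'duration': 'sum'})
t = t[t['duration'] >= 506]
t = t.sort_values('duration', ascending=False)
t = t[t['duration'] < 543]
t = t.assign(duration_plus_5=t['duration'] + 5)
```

530

group by action, sum of duration:
        duration
action          
buy          372
click        956
login        543
logout       506
share        525
view         188
filter rows where duration >= 506:
        duration
action          
click        956
login        543
logout       506
share        525
sort by duration descending:
        duration
action          
click        956
login        543
share        525
logout       506
filter rows where duration < 543:
        duration
action          
share        525
logout       506
add column duration_plus_5 = t['duration'] + 5:
        duration  duration_plus_5
action                           
share        525              530
logout       506              511
Finally, value at position 0, column 'duration_plus_5' = 530.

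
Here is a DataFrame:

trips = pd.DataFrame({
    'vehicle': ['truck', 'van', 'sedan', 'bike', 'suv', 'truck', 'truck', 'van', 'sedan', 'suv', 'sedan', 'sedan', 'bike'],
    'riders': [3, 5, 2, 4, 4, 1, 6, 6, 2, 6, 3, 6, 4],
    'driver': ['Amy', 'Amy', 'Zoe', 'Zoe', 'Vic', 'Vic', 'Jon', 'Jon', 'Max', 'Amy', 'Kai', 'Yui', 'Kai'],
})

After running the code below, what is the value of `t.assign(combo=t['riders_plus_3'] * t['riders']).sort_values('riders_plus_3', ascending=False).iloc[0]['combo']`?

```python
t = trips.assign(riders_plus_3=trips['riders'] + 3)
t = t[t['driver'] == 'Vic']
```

add column riders_plus_3 = trips['riders'] + 3:
   vehicle  riders driver  riders_plus_3
0    truck       3    Amy              6
1      van       5    Amy              8
2    sedan       2    Zoe              5
3     bike       4    Zoe              7
4      suv       4    Vic              7
5    truck       1    Vic              4
6    truck       6    Jon              9
7      van       6    Jon              9
8    sedan       2    Max              5
9      suv       6    Amy              9
10   sedan       3    Kai              6
11   sedan       6    Yui              9
12    bike       4    Kai              7
filter rows where driver == 'Vic':
  vehicle  riders driver  riders_plus_3
4     suv       4    Vic              7
5   truck       1    Vic              4
add column combo = t['riders_plus_3'] * t['riders']:
  vehicle  riders driver  riders_plus_3  combo
4     suv       4    Vic              7     28
5   truck       1    Vic              4      4
sort by riders_plus_3 descending:
  vehicle  riders driver  riders_plus_3  combo
4     suv       4    Vic              7     28
5   truck       1    Vic              4      4
Hence 28.

28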